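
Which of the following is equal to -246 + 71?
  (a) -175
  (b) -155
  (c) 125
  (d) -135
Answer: a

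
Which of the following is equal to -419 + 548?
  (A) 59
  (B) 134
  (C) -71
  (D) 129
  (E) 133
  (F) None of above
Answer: D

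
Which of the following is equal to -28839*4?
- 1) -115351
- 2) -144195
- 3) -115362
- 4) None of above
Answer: 4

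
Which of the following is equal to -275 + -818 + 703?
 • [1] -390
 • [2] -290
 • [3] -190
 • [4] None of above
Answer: 1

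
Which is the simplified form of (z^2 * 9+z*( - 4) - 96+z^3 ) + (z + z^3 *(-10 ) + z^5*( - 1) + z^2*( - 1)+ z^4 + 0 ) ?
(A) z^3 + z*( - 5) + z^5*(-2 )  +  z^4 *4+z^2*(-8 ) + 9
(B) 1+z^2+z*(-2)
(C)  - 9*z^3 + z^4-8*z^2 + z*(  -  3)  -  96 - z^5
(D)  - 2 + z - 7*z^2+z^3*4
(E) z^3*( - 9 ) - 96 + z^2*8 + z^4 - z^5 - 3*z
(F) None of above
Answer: E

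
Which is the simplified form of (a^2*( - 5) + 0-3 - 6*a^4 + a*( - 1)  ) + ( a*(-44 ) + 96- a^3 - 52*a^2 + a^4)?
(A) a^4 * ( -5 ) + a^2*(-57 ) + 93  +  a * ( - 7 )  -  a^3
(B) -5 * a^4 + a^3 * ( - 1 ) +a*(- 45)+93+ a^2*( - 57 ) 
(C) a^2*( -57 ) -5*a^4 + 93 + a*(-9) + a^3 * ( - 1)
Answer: B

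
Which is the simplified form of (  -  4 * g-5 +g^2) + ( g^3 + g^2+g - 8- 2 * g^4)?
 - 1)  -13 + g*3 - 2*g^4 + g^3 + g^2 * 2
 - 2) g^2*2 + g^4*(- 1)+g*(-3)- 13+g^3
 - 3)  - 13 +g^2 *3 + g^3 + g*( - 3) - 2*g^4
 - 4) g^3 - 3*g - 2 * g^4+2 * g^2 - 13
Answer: 4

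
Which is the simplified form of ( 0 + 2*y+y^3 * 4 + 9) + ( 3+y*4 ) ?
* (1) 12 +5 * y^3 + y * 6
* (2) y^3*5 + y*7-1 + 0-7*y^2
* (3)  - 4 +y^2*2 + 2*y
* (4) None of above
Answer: 4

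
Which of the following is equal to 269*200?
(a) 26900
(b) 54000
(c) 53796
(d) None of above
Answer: d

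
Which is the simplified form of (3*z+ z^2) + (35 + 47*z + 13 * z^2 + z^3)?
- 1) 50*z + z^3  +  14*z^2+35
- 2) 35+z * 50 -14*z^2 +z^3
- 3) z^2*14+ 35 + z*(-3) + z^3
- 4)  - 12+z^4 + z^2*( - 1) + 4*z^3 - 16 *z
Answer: 1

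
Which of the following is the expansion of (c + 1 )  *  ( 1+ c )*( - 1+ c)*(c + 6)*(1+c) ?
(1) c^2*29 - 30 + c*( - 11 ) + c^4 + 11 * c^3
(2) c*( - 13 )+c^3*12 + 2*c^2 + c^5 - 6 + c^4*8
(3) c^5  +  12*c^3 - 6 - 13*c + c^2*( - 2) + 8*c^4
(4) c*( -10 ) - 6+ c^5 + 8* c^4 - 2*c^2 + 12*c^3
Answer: 3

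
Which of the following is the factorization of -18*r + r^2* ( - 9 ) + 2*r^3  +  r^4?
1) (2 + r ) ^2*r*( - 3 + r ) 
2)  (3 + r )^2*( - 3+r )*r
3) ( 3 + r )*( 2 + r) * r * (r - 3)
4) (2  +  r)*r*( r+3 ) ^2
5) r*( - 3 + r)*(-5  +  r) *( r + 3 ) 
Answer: 3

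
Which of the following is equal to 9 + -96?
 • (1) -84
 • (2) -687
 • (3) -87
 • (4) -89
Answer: 3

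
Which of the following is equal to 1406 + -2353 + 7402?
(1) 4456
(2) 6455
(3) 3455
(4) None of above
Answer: 2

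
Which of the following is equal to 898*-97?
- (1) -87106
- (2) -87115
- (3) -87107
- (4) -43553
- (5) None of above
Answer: 1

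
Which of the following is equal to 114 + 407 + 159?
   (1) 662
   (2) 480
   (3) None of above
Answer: 3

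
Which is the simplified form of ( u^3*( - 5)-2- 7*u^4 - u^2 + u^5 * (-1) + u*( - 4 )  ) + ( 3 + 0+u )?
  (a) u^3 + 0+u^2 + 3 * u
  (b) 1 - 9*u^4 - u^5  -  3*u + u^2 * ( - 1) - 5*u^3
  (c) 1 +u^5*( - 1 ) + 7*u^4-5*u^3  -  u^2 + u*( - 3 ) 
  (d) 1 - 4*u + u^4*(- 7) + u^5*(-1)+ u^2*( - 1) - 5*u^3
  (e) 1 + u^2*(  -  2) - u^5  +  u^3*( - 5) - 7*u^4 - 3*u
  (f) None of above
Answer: f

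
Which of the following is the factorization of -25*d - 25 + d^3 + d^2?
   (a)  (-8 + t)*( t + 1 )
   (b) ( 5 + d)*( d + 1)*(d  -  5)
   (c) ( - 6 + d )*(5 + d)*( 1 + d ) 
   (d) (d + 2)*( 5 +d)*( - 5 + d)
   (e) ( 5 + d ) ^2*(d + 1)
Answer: b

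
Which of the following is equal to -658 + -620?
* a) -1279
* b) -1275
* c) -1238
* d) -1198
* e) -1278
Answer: e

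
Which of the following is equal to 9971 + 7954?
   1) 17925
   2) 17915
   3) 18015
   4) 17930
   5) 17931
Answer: 1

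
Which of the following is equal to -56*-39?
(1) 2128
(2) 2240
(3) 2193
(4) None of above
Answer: 4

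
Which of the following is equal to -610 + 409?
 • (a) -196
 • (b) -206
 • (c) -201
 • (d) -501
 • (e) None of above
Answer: c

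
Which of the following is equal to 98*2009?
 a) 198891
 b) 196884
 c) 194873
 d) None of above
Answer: d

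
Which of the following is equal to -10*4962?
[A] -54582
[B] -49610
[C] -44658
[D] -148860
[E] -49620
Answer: E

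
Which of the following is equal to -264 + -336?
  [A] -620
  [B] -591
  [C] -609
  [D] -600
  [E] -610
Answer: D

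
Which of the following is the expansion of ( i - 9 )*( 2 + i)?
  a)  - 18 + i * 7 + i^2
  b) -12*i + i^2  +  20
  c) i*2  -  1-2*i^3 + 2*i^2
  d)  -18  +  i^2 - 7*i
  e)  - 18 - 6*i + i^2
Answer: d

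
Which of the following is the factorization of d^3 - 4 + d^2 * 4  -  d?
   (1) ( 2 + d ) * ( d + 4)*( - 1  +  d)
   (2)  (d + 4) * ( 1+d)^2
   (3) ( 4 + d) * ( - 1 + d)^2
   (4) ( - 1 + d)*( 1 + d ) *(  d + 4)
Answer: 4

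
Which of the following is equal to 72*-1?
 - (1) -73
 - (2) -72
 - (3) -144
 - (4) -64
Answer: 2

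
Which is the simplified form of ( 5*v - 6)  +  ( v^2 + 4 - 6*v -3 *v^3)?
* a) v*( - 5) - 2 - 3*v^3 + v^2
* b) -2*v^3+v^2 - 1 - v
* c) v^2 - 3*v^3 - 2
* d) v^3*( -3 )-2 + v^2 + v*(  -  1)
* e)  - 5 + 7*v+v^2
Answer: d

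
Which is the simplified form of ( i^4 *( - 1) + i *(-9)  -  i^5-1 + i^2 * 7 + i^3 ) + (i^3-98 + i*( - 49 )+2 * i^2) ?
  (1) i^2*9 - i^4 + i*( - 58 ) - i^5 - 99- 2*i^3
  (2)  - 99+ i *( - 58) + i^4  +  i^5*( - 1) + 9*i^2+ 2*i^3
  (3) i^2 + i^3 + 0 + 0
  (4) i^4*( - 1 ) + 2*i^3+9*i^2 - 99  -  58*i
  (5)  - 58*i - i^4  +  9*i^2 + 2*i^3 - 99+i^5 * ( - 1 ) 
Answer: 5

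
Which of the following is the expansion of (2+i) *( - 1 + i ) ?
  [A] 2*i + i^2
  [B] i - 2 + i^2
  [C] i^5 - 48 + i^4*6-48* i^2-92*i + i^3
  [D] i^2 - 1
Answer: B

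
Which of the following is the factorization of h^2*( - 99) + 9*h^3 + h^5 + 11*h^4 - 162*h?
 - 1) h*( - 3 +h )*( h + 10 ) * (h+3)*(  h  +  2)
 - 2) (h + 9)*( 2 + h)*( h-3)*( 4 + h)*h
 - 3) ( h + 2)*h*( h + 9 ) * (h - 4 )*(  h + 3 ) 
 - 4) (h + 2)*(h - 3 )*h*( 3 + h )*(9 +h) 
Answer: 4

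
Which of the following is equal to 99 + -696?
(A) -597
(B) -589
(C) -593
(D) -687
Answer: A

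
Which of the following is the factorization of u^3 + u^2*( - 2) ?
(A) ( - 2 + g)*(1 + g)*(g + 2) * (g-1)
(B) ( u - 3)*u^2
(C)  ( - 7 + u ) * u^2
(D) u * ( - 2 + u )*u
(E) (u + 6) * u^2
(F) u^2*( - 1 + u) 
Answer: D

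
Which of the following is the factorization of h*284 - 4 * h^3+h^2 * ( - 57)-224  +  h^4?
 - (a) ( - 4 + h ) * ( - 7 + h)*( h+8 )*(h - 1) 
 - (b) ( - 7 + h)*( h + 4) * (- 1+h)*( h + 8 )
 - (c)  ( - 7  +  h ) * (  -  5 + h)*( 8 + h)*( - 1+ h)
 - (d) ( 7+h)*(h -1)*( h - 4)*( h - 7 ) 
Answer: a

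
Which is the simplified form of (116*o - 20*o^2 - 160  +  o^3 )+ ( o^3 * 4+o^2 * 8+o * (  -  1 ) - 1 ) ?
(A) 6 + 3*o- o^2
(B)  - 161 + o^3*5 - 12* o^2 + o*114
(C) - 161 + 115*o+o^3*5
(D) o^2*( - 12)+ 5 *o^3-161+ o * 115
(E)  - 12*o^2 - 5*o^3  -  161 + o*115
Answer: D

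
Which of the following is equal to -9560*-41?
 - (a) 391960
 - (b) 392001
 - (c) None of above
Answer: a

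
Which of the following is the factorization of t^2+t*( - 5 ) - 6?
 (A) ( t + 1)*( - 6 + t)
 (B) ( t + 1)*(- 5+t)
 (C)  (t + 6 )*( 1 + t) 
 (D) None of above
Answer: A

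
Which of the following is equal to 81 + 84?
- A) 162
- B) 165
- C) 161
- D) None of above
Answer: B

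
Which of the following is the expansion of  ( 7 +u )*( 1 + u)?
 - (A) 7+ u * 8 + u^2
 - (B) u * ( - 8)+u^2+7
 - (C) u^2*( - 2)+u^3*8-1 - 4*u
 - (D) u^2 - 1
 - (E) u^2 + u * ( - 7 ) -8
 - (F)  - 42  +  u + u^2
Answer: A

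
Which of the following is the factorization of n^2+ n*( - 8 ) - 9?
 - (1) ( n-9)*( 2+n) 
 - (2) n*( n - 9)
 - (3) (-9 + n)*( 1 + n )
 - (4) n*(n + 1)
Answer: 3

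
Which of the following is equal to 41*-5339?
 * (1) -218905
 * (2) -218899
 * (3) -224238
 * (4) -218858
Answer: 2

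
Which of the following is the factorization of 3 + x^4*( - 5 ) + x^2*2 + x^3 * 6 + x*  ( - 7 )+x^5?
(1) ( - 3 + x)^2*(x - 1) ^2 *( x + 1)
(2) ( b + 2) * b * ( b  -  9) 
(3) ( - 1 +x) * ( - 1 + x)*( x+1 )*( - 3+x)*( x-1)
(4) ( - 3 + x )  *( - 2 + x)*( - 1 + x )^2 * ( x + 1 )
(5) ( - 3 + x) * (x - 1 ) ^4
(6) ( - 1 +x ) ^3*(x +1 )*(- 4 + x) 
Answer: 3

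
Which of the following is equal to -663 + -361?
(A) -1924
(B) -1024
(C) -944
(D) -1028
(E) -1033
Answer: B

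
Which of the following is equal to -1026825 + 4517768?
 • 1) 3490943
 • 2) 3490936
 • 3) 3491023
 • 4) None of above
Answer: 1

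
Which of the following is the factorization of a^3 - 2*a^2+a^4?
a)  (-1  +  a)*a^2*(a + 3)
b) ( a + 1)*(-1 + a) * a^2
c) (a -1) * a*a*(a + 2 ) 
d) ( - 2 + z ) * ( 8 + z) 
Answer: c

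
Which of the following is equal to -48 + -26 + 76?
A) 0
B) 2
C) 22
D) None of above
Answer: B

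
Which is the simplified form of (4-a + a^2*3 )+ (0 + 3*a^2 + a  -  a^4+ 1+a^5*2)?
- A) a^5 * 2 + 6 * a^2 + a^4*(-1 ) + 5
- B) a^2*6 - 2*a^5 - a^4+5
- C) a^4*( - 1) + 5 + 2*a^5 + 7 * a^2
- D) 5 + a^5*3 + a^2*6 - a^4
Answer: A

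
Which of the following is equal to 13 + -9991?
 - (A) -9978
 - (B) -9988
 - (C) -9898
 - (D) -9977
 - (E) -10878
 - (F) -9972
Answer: A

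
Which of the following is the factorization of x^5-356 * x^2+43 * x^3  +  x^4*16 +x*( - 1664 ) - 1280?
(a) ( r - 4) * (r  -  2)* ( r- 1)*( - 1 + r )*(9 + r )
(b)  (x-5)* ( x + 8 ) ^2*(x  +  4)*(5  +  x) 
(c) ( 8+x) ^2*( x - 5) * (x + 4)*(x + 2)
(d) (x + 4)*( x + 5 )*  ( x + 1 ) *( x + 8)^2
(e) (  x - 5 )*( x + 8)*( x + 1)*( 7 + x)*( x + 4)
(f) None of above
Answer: f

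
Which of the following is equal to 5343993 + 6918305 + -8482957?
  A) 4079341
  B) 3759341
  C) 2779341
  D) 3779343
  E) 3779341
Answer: E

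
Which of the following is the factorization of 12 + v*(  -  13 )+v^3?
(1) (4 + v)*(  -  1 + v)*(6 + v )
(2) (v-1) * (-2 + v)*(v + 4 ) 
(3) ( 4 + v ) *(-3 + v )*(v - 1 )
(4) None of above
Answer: 3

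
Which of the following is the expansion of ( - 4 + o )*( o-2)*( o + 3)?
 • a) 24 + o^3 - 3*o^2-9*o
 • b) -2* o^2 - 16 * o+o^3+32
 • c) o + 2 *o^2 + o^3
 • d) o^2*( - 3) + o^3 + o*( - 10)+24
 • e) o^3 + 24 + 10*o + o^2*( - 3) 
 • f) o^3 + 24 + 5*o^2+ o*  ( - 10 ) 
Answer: d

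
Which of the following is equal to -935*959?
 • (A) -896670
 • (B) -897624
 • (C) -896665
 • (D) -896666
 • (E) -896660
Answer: C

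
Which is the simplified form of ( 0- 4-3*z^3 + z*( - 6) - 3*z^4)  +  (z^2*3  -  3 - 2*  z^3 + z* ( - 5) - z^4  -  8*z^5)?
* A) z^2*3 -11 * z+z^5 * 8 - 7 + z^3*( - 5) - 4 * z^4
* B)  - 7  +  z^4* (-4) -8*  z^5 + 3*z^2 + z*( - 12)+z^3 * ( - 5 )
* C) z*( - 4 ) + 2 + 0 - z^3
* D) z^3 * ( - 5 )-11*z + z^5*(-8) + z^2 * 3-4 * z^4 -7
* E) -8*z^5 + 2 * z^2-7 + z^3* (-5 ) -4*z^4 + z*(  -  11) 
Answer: D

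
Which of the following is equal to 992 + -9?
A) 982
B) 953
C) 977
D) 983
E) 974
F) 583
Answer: D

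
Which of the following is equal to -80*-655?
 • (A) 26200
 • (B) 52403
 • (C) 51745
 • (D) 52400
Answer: D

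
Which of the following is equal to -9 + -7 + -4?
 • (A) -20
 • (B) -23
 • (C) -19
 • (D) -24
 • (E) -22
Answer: A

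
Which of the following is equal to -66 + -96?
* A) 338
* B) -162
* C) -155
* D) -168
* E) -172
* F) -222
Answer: B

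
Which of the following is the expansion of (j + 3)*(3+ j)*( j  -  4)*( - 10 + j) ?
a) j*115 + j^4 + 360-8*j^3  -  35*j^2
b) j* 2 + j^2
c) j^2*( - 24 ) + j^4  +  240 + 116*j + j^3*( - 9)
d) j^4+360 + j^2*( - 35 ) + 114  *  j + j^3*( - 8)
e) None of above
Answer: d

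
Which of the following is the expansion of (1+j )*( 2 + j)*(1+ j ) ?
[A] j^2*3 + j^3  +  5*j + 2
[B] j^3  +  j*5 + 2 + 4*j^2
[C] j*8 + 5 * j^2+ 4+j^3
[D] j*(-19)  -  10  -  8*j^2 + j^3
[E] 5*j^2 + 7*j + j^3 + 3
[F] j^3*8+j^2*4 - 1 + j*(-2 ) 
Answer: B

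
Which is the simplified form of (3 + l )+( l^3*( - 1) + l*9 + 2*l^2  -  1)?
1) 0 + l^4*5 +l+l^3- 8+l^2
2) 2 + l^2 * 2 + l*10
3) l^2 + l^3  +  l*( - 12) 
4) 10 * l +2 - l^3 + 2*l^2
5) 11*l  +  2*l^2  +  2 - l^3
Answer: 4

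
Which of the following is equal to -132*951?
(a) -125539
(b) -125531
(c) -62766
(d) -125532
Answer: d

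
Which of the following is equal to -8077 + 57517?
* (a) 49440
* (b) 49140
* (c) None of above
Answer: a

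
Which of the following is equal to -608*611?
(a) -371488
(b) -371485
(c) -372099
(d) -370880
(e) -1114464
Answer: a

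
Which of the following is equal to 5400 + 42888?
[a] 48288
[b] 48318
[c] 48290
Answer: a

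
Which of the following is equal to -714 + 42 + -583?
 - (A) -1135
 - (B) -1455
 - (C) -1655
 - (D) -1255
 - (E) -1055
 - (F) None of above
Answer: D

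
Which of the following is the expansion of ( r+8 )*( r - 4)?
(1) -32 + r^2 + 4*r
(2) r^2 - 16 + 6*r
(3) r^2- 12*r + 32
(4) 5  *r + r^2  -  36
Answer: 1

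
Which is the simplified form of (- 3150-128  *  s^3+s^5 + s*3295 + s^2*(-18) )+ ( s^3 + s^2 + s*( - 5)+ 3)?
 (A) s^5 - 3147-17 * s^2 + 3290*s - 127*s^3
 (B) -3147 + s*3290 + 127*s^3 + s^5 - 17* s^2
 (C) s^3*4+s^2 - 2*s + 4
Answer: A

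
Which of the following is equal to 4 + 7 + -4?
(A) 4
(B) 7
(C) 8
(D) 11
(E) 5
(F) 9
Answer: B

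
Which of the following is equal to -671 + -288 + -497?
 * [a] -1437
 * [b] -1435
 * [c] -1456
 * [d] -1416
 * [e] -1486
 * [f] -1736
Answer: c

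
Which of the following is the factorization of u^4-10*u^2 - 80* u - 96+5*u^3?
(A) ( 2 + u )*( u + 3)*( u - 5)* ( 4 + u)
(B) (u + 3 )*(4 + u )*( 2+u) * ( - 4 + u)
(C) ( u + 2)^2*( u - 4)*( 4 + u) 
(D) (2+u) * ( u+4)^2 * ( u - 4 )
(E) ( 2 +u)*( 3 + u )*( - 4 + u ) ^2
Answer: B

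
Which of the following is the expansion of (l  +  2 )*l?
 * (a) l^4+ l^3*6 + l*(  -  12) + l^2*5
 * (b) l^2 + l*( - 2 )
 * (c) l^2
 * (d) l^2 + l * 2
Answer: d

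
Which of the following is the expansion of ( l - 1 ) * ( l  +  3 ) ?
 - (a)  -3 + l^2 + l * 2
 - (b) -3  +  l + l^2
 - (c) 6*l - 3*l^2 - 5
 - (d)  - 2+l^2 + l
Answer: a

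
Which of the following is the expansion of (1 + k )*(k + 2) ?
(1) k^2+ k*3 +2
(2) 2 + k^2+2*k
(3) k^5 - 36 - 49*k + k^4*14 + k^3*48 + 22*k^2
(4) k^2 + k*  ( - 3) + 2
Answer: 1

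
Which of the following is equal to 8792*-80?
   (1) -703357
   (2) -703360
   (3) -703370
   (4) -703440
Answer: 2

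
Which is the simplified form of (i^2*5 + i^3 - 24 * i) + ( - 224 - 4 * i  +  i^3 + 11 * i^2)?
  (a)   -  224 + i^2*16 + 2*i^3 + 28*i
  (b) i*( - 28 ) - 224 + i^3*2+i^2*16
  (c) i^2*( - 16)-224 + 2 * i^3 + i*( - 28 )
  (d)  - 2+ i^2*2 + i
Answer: b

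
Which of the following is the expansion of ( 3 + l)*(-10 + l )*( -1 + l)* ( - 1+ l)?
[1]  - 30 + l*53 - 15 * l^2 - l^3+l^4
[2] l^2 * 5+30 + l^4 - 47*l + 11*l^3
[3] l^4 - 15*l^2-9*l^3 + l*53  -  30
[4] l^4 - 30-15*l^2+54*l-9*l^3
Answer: 3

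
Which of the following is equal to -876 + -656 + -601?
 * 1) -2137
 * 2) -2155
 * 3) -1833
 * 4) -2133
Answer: 4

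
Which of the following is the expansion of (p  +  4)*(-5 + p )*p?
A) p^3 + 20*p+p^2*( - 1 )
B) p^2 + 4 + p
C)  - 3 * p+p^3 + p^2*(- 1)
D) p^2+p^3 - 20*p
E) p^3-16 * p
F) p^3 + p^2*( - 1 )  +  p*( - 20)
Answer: F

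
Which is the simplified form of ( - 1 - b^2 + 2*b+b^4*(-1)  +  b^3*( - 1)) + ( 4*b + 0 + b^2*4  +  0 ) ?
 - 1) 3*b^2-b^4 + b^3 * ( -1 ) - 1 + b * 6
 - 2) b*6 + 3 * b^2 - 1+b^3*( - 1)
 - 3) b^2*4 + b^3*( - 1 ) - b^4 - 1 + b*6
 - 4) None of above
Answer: 1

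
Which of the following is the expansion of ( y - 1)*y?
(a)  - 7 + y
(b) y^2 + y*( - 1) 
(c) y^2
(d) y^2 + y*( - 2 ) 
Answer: b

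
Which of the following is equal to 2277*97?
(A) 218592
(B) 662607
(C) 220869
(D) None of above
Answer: C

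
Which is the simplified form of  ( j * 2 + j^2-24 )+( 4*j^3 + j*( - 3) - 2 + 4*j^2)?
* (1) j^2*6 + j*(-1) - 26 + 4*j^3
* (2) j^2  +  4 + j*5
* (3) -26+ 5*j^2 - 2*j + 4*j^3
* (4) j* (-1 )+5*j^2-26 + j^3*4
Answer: 4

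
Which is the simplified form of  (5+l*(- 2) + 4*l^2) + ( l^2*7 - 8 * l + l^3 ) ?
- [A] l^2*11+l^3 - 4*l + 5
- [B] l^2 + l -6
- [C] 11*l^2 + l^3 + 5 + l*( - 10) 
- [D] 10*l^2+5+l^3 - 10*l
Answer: C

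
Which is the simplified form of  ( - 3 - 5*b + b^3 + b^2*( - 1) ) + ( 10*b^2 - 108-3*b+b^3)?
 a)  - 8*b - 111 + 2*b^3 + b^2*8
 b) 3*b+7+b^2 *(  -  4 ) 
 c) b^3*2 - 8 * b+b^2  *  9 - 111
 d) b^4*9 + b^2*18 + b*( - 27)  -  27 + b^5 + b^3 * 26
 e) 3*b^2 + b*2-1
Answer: c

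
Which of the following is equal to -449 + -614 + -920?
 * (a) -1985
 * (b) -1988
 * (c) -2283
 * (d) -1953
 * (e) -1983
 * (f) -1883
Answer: e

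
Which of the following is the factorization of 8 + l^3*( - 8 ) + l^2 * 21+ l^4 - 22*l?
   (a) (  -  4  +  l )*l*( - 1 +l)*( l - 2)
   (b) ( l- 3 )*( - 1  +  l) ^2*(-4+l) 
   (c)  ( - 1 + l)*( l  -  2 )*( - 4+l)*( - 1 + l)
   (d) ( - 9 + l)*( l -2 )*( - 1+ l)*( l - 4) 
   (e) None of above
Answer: c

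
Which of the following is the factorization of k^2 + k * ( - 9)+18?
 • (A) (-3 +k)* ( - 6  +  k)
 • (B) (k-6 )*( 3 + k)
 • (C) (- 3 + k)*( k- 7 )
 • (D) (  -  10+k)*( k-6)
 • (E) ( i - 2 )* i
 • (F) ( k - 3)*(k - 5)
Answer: A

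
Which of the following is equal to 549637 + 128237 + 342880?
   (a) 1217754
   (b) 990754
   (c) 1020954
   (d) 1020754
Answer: d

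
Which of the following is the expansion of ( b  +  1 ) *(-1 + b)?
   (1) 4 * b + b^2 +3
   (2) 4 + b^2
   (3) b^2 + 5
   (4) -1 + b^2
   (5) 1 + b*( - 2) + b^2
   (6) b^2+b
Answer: 4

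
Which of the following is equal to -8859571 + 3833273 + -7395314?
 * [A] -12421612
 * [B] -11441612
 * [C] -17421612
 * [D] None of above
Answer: A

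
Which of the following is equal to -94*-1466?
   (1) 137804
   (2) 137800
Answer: 1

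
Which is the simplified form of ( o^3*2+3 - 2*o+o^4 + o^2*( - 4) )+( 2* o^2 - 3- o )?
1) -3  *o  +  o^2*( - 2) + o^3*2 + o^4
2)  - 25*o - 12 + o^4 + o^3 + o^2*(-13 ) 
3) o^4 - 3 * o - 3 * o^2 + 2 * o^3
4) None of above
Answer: 1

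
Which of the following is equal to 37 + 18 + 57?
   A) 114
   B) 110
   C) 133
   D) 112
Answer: D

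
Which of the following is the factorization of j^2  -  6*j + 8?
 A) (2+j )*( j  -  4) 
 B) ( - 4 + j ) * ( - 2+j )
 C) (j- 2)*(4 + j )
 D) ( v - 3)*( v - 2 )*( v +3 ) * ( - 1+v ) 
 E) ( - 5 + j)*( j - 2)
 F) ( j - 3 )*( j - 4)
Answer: B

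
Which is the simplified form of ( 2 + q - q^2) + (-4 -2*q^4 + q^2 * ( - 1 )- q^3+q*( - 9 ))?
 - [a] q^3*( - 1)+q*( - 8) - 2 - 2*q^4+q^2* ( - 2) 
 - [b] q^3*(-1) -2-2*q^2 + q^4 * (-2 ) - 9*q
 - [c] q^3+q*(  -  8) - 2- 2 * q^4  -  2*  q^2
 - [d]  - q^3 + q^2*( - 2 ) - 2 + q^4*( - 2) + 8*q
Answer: a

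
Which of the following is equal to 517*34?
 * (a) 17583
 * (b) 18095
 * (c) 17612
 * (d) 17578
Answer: d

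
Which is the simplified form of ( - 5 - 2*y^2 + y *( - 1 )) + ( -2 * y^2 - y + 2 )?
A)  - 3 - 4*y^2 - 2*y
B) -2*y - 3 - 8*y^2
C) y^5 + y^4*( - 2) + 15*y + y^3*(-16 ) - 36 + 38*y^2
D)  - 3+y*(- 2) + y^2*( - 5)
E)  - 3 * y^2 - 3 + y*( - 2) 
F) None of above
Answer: A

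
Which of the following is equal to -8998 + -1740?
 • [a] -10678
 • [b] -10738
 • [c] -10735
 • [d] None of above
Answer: b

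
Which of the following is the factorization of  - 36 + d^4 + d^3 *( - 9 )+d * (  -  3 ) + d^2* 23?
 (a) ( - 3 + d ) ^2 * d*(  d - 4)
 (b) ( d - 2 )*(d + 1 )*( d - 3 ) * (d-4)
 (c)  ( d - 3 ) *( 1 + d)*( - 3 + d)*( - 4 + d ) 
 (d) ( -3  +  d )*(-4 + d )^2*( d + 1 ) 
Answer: c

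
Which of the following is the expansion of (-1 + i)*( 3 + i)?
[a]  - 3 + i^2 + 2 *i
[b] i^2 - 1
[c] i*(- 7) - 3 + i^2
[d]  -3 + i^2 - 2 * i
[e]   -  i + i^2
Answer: a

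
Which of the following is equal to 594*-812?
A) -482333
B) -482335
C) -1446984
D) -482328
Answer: D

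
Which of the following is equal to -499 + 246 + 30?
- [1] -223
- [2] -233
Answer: 1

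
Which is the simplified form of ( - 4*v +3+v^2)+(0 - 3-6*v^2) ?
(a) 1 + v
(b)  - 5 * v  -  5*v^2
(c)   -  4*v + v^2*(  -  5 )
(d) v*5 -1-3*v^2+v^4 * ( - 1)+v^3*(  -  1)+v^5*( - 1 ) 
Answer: c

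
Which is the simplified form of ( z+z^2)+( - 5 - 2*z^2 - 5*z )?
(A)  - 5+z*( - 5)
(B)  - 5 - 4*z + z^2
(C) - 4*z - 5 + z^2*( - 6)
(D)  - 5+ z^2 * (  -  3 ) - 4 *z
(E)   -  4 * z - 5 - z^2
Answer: E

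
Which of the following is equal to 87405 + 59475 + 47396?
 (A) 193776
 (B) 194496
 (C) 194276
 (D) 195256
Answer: C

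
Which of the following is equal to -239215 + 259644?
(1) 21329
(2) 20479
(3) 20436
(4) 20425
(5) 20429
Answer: 5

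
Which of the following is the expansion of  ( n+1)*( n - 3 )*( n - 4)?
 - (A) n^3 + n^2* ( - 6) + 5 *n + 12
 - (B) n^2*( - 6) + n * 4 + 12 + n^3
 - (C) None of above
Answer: A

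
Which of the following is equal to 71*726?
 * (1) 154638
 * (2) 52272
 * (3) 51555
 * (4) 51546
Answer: 4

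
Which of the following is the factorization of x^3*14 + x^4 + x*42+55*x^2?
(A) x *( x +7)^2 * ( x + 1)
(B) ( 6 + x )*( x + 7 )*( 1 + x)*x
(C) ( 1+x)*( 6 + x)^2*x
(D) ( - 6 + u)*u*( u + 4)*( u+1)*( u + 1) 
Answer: B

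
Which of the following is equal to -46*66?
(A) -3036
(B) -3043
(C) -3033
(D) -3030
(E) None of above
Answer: A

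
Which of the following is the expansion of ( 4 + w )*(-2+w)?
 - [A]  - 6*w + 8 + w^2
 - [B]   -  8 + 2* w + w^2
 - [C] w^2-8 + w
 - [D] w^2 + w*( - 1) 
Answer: B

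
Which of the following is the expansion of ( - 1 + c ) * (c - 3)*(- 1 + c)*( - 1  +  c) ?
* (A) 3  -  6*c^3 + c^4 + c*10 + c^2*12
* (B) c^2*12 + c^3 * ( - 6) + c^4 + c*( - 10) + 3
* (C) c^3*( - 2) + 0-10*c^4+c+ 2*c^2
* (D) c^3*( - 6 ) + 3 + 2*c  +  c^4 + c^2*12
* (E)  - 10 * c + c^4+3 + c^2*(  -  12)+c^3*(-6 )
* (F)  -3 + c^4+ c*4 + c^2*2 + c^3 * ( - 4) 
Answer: B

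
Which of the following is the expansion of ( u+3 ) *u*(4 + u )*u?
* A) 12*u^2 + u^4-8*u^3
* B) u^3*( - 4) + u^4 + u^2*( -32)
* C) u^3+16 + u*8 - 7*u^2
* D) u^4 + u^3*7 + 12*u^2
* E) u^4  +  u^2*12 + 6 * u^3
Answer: D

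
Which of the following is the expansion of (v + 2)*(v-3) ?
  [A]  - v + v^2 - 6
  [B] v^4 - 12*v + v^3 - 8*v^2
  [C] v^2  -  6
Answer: A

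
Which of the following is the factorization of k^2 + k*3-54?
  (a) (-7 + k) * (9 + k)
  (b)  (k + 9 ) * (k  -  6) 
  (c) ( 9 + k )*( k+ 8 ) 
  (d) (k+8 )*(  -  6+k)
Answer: b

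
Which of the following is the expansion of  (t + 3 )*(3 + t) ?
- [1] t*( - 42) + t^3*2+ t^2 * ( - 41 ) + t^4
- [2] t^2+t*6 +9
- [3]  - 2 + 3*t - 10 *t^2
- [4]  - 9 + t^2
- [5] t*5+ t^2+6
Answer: 2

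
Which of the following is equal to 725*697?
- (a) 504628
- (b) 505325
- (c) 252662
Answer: b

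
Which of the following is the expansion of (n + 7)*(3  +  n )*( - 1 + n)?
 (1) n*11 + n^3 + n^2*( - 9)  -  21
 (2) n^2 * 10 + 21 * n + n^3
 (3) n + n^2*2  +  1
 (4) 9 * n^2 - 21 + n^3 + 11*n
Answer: 4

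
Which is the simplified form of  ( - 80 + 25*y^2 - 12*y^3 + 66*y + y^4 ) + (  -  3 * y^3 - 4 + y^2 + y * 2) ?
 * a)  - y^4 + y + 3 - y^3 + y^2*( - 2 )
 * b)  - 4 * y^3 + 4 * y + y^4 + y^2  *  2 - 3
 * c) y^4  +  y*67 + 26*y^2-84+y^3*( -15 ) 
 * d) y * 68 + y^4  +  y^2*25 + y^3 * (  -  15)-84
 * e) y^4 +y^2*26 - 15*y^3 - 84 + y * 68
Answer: e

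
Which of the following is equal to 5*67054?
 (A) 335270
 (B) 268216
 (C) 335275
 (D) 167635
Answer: A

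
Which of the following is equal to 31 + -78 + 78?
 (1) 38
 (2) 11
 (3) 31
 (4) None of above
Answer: 3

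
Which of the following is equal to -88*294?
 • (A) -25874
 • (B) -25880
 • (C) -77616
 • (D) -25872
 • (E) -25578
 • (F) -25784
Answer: D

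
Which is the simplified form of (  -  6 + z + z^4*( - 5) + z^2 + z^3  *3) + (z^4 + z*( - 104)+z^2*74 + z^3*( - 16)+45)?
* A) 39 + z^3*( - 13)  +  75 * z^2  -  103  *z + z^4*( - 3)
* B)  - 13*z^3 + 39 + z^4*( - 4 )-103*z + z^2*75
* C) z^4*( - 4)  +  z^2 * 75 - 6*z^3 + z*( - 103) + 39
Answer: B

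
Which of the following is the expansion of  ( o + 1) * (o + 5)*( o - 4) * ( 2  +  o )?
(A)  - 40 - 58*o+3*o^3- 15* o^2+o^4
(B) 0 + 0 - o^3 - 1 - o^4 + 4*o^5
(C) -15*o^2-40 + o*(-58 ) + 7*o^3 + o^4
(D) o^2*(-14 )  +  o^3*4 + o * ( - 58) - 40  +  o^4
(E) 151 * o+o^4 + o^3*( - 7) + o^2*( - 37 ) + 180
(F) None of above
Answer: F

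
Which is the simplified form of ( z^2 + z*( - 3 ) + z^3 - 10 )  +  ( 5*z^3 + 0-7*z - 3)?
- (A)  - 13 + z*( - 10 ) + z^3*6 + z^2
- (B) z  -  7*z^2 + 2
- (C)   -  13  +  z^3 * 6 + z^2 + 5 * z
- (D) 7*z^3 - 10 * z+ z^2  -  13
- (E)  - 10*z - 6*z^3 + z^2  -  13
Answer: A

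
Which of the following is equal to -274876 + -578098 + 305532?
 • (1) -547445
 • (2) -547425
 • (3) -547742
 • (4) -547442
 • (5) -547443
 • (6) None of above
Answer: 4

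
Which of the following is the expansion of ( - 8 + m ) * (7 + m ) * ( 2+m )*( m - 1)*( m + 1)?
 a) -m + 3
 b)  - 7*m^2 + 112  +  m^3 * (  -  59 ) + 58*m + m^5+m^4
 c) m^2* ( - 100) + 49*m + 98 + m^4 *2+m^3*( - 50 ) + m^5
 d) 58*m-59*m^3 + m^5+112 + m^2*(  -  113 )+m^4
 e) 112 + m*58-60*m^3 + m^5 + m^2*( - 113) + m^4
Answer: d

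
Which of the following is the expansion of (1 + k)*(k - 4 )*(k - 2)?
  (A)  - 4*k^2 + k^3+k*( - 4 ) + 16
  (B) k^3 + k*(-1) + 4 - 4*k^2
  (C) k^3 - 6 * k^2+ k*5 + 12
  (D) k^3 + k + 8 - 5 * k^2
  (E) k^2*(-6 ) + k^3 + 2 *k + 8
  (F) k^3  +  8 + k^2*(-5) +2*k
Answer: F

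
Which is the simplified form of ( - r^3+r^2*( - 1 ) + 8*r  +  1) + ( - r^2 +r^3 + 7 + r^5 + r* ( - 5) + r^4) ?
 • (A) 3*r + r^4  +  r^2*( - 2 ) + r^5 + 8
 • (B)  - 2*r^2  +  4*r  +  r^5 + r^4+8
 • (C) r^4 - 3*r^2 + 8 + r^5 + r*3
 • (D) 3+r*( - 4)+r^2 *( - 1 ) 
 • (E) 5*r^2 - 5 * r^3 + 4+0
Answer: A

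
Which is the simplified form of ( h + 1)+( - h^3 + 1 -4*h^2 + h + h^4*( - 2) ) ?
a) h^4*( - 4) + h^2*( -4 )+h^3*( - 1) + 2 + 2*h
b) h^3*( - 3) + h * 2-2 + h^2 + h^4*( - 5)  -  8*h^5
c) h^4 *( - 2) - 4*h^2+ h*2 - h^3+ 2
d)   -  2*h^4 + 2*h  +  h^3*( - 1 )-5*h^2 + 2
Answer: c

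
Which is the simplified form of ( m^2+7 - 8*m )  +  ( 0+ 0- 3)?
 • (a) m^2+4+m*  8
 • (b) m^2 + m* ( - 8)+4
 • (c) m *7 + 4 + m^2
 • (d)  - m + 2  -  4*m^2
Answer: b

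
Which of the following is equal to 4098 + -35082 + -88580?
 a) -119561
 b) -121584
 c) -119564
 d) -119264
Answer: c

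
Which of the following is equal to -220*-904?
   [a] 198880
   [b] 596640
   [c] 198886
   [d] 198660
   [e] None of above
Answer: a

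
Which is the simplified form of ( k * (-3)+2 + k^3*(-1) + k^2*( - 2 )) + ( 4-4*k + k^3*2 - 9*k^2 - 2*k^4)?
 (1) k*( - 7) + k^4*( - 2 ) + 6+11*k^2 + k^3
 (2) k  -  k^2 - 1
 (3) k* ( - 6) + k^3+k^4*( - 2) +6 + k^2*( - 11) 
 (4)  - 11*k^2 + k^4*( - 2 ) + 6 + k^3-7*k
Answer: 4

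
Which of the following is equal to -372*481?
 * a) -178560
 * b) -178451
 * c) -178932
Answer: c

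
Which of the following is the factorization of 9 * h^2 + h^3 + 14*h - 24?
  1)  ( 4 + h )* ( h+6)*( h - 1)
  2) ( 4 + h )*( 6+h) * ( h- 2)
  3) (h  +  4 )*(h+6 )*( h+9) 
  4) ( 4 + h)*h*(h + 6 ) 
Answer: 1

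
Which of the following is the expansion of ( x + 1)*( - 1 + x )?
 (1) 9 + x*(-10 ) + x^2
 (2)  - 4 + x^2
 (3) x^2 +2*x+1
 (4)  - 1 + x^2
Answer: 4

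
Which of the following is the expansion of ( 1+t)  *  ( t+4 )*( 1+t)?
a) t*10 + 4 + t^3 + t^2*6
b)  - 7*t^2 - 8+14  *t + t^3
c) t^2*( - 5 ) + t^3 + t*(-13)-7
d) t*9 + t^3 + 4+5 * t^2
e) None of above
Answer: e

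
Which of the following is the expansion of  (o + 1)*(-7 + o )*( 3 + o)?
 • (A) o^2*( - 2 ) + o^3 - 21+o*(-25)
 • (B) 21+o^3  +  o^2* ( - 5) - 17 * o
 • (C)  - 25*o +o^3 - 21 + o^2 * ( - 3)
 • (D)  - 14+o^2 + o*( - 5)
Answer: C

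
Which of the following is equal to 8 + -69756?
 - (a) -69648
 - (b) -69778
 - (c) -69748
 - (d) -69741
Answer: c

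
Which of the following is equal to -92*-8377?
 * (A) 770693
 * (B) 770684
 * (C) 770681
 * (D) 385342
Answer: B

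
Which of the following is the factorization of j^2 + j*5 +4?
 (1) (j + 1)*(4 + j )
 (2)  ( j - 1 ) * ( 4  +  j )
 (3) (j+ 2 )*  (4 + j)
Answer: 1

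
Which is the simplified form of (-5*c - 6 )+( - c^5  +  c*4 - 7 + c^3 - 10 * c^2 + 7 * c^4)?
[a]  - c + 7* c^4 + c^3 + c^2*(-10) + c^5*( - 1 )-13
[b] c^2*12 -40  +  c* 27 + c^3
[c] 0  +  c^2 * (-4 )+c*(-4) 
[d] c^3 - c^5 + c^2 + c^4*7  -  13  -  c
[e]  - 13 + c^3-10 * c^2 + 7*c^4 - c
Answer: a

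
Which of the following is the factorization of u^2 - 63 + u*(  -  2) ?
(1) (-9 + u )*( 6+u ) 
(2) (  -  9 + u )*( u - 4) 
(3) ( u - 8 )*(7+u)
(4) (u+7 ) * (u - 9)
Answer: 4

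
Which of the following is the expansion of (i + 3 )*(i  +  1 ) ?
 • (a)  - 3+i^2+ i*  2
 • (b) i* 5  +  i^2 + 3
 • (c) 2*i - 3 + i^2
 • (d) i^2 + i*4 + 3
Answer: d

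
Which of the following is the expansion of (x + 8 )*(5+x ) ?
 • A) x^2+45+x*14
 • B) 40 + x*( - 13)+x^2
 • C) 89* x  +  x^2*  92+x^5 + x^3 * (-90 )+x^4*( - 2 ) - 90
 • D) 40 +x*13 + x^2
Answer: D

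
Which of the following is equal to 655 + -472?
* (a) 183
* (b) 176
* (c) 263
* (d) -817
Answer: a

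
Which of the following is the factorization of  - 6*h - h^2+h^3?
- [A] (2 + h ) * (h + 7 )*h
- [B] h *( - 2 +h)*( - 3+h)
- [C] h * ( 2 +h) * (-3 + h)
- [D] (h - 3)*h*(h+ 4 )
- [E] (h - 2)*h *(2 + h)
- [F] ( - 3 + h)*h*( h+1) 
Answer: C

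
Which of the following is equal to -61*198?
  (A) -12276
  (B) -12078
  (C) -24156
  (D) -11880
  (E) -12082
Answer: B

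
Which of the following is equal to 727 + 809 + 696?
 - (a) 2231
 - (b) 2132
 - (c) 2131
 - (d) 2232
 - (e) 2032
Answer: d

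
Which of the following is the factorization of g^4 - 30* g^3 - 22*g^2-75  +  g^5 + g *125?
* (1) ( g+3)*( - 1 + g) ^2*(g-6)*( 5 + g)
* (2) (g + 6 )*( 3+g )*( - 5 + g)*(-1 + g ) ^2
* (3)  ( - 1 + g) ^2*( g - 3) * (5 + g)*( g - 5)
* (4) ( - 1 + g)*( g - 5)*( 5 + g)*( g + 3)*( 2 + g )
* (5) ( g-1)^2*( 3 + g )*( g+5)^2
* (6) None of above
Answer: 6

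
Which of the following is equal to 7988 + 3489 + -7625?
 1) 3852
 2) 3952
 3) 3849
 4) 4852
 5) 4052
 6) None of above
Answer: 1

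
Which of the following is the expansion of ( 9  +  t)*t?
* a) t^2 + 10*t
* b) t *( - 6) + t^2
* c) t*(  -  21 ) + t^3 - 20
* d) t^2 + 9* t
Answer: d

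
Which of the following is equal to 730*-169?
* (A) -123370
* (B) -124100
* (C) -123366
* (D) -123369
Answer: A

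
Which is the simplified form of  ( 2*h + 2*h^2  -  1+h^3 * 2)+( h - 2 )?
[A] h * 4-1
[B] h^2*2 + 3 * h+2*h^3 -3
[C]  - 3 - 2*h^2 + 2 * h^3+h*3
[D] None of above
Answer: B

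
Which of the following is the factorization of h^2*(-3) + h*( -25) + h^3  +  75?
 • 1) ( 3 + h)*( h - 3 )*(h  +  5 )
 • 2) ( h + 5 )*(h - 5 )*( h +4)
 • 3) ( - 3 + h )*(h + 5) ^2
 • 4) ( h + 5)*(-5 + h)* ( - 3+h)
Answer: 4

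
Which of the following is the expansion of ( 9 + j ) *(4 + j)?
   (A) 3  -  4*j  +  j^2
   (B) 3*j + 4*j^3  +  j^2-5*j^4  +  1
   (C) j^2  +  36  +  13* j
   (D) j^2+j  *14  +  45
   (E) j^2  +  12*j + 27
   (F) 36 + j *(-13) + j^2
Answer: C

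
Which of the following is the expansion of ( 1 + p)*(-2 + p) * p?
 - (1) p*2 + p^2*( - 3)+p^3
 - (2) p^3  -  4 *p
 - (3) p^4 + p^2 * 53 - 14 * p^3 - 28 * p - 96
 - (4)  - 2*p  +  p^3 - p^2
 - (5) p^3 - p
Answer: 4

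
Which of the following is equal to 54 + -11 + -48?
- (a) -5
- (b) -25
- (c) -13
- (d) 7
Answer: a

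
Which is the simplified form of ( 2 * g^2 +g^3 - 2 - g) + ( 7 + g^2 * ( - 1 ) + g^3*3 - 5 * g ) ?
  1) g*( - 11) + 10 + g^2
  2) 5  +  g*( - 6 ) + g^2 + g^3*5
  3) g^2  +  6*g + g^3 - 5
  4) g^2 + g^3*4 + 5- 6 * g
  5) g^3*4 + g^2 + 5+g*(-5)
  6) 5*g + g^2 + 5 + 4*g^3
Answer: 4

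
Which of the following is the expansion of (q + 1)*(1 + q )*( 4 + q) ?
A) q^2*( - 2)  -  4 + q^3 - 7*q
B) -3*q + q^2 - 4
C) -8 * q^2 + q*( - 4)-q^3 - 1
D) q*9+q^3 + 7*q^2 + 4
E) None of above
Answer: E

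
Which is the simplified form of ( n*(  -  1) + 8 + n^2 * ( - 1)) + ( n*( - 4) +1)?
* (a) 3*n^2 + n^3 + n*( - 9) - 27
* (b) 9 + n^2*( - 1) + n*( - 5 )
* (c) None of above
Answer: b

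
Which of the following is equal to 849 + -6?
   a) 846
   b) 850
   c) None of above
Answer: c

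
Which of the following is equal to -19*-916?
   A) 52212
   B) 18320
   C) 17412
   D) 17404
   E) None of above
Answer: D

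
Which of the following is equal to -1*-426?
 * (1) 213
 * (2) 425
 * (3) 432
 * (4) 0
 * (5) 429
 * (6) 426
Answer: 6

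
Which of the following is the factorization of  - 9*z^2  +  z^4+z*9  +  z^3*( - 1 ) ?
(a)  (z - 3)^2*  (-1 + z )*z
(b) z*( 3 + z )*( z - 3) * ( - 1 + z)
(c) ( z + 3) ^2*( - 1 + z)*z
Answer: b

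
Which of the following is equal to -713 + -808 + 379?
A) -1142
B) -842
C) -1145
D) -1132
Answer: A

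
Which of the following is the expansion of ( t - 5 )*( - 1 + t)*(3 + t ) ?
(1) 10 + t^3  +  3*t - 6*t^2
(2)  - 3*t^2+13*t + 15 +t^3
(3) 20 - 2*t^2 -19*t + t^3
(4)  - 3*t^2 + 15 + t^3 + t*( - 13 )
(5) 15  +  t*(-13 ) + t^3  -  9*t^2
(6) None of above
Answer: 4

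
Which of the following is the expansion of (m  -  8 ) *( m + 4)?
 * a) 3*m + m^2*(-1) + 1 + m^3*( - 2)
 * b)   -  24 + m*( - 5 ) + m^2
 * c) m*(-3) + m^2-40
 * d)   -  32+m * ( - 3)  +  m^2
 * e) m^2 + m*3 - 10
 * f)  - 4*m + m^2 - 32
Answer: f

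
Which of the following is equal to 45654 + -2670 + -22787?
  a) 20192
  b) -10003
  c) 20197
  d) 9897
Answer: c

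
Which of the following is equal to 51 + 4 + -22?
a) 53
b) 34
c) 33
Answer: c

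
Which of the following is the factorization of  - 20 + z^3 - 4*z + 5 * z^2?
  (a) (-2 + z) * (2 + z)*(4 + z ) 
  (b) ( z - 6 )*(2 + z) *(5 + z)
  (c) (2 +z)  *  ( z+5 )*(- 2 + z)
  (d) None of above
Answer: c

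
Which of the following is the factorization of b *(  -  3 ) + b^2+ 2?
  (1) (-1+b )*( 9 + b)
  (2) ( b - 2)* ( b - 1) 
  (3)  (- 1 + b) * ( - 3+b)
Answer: 2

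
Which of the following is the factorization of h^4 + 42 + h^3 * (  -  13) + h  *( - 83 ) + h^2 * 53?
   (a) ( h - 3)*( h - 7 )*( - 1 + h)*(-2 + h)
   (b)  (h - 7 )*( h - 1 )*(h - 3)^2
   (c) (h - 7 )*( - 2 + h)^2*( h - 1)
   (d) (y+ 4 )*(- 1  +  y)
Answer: a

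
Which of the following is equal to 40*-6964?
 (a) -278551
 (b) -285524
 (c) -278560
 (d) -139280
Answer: c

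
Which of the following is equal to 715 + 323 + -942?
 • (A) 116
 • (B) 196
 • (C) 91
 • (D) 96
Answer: D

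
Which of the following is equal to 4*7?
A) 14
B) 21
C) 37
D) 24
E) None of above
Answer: E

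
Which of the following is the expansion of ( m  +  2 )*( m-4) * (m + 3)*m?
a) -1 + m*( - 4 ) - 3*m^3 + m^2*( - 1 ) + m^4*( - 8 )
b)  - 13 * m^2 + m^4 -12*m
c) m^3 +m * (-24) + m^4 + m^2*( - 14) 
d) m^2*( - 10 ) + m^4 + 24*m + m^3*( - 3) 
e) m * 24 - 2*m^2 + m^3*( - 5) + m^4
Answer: c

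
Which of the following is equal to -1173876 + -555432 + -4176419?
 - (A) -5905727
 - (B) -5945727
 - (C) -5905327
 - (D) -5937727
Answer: A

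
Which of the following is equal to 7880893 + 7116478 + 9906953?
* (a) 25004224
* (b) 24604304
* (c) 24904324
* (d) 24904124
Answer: c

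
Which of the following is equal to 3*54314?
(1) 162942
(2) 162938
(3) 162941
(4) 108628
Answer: 1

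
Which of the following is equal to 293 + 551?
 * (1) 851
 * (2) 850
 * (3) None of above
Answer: 3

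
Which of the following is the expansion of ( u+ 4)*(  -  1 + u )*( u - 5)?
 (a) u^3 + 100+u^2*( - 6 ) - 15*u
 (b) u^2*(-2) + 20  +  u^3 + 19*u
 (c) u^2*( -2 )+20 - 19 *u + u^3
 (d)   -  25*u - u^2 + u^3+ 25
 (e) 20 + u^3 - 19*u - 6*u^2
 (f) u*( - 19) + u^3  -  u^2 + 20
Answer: c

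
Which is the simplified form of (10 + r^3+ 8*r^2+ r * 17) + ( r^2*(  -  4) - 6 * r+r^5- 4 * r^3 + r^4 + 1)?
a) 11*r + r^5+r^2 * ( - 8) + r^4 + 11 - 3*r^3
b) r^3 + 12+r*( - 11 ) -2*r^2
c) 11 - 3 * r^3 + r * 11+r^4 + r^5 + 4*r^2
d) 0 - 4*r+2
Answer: c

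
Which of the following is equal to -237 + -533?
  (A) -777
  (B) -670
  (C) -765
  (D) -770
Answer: D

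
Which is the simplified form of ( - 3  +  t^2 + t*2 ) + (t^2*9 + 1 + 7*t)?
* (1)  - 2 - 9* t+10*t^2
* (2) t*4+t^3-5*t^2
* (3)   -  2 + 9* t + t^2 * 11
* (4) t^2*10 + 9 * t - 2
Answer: 4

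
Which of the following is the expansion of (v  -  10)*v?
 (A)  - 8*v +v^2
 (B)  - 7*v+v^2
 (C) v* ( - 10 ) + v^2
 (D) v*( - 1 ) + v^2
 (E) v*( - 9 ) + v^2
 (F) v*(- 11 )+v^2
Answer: C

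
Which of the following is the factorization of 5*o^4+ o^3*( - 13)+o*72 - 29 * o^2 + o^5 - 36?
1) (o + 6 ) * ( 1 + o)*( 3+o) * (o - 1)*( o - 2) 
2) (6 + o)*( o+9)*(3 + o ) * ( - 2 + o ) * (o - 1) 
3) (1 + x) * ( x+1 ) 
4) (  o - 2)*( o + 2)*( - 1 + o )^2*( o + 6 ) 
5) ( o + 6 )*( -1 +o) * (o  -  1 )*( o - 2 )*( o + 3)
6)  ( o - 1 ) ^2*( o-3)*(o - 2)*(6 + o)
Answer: 5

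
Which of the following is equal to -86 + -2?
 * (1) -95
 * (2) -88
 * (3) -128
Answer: 2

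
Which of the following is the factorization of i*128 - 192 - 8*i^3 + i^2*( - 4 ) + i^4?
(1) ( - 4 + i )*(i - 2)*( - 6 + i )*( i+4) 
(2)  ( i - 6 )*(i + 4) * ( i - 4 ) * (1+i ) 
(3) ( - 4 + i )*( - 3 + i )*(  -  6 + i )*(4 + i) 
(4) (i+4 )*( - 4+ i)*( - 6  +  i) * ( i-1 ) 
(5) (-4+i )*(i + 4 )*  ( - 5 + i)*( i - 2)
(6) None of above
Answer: 1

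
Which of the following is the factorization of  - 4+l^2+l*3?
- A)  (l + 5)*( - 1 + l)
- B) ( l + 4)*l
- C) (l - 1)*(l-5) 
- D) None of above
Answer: D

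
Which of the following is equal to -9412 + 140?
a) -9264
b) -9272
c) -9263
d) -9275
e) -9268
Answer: b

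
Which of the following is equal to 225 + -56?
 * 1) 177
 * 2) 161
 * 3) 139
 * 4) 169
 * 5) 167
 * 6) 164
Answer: 4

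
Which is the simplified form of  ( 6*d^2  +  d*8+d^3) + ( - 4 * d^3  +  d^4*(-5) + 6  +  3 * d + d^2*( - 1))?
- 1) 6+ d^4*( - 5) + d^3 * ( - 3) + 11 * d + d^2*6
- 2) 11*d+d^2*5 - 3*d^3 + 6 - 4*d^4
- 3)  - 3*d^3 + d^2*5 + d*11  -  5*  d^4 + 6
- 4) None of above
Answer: 3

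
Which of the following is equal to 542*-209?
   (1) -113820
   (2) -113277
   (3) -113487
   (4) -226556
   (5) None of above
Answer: 5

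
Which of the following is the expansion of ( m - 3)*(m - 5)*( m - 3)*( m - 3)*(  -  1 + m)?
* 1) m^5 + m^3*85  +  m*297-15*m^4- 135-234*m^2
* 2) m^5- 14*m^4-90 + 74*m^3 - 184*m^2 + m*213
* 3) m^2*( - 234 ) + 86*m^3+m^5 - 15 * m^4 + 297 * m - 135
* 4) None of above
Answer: 3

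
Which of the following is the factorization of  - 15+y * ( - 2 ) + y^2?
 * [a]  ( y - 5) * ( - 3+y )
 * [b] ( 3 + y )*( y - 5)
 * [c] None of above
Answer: b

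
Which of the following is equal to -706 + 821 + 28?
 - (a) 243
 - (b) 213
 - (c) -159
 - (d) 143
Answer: d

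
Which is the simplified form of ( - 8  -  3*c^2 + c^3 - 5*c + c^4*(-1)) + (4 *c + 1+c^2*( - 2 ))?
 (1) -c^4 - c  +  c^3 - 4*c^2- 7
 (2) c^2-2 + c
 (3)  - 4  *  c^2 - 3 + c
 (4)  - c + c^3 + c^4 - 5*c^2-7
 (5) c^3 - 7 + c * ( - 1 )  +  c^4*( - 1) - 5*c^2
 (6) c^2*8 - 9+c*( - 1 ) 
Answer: 5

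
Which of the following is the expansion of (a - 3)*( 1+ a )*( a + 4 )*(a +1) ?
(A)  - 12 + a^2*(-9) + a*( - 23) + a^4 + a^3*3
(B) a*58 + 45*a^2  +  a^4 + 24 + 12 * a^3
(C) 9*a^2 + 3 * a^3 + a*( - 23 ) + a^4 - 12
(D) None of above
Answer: A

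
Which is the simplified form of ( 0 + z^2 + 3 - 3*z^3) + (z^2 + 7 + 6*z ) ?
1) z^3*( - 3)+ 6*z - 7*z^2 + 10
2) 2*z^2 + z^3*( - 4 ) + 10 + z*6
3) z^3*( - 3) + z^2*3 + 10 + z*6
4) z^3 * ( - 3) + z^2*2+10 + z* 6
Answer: 4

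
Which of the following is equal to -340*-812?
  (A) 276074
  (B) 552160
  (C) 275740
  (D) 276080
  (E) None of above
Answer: D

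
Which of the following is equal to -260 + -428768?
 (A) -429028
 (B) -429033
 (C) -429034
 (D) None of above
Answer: A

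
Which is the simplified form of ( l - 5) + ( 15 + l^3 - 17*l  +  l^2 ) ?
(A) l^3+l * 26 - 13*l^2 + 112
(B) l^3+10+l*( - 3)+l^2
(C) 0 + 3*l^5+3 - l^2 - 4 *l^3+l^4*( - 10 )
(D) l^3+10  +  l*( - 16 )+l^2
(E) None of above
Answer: D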